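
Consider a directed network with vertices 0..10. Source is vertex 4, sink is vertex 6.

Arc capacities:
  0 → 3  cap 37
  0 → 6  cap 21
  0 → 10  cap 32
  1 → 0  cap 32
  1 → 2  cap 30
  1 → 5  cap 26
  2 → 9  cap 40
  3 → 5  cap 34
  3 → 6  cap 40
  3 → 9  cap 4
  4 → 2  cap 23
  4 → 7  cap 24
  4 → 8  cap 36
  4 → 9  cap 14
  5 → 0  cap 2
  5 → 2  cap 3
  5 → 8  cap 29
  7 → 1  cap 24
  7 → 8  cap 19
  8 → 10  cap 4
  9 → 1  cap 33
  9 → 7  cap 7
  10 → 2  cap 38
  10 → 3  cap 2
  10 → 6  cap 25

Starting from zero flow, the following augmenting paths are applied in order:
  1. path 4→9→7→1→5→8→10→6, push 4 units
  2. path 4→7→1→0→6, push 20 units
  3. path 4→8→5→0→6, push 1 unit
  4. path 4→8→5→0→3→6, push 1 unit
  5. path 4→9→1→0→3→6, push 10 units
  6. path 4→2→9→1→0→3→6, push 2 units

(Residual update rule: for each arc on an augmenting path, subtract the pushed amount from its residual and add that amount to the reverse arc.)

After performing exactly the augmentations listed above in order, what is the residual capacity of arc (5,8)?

after path 1 (4→9→7→1→5→8→10→6, push 4): res(5,8)=25
after path 2 (4→7→1→0→6, push 20): res(5,8)=25
after path 3 (4→8→5→0→6, push 1): res(5,8)=26
after path 4 (4→8→5→0→3→6, push 1): res(5,8)=27
after path 5 (4→9→1→0→3→6, push 10): res(5,8)=27
after path 6 (4→2→9→1→0→3→6, push 2): res(5,8)=27

Residual capacity of (5,8): 27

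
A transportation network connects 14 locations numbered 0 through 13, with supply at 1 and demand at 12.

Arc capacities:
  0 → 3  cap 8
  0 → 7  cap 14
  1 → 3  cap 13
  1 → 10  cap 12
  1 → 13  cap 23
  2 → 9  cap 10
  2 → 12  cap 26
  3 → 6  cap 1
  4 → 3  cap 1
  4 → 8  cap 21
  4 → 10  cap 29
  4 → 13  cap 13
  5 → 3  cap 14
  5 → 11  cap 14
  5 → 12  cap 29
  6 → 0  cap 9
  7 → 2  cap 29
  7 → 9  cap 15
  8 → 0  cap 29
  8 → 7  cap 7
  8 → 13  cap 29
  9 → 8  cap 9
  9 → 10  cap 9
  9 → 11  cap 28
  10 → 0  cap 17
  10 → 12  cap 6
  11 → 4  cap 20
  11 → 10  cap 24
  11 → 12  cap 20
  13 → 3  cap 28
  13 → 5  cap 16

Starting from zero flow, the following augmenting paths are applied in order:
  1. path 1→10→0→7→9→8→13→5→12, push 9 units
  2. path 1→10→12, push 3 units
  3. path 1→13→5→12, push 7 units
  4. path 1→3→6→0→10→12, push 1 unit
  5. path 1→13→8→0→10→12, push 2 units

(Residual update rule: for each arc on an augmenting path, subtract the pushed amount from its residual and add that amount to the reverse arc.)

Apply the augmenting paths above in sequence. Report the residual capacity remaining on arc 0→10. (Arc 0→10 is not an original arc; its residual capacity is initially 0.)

after path 1 (1→10→0→7→9→8→13→5→12, push 9): res(0,10)=9
after path 2 (1→10→12, push 3): res(0,10)=9
after path 3 (1→13→5→12, push 7): res(0,10)=9
after path 4 (1→3→6→0→10→12, push 1): res(0,10)=8
after path 5 (1→13→8→0→10→12, push 2): res(0,10)=6

Residual capacity of (0,10): 6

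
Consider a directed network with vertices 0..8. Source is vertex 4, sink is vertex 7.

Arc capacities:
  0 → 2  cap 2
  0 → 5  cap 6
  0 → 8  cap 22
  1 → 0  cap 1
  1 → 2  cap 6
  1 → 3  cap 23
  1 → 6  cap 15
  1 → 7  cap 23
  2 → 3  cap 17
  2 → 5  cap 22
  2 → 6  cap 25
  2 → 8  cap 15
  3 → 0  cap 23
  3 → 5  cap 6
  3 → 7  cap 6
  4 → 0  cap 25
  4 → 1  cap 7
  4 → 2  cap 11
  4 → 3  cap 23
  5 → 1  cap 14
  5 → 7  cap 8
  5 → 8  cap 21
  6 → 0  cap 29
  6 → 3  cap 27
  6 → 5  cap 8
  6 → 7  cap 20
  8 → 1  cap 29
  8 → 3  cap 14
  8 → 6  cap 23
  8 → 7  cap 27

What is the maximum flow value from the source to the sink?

Maximum flow value: 60

augment #1: 4→1→7 bottleneck 7, total now 7
augment #2: 4→3→7 bottleneck 6, total now 13
augment #3: 4→0→5→7 bottleneck 6, total now 19
augment #4: 4→0→8→7 bottleneck 19, total now 38
augment #5: 4→2→5→7 bottleneck 2, total now 40
augment #6: 4→2→6→7 bottleneck 9, total now 49
augment #7: 4→3→0→8→7 bottleneck 3, total now 52
augment #8: 4→3→5→1→7 bottleneck 6, total now 58
augment #9: 4→3→0→2→6→7 bottleneck 2, total now 60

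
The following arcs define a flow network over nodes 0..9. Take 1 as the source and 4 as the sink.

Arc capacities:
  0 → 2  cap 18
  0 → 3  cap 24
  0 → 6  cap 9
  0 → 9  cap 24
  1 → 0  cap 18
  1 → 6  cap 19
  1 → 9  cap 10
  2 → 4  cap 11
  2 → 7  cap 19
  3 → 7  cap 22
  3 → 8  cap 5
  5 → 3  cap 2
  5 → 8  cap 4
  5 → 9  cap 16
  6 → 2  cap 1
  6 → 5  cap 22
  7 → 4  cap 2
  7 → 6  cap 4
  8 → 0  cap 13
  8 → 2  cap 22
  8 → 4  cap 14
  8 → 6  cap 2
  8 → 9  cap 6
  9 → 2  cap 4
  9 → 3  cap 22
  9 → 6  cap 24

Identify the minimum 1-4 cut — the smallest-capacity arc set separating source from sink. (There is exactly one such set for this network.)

augment #1: 1→0→2→4 push 11
augment #2: 1→0→2→7→4 push 2
augment #3: 1→0→3→8→4 push 5
augment #4: 1→6→5→8→4 push 4
max flow = 22; residual-reachable set from 1 gives S-side
cut edges (S→T): {(2,4), (3,8), (5,8), (7,4)} total cap 22

Min-cut arcs: {(2,4), (3,8), (5,8), (7,4)} (total capacity 22)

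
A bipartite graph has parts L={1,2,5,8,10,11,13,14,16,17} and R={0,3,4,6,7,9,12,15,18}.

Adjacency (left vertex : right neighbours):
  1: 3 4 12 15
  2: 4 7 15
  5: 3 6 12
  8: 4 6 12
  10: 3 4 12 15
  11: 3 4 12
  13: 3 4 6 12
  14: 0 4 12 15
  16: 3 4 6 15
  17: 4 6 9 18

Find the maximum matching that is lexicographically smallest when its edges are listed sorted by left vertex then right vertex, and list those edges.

|M| = 8 (so the lex-smallest maximum matching has 8 edges)
process left vertices in ascending order; for each, take the smallest-labelled available neighbour that still permits 8 edges overall, or leave it unmatched if none does
lex-smallest matching: {1-3, 2-7, 5-6, 8-4, 10-12, 14-0, 16-15, 17-9}

Lex-smallest maximum matching: {(1,3), (2,7), (5,6), (8,4), (10,12), (14,0), (16,15), (17,9)}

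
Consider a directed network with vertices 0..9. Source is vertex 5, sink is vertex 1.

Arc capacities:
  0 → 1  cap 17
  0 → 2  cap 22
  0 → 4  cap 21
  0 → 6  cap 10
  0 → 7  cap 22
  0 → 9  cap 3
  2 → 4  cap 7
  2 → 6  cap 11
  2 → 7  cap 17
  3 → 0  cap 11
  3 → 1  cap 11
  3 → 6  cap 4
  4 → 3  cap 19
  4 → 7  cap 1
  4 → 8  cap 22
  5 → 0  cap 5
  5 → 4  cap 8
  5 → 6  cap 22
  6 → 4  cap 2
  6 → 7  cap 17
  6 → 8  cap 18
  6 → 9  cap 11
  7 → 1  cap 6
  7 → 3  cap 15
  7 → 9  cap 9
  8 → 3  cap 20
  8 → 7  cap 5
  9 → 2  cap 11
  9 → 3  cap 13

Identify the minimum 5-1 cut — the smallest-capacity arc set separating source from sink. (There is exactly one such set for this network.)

Min-cut arcs: {(3,0), (3,1), (5,0), (7,1)} (total capacity 33)

augment #1: 5→0→1 push 5
augment #2: 5→4→3→1 push 8
augment #3: 5→6→7→1 push 6
augment #4: 5→6→4→3→1 push 2
augment #5: 5→6→7→3→1 push 1
augment #6: 5→6→7→3→0→1 push 10
augment #7: 5→6→8→3→0→1 push 1
max flow = 33; residual-reachable set from 5 gives S-side
cut edges (S→T): {(3,0), (3,1), (5,0), (7,1)} total cap 33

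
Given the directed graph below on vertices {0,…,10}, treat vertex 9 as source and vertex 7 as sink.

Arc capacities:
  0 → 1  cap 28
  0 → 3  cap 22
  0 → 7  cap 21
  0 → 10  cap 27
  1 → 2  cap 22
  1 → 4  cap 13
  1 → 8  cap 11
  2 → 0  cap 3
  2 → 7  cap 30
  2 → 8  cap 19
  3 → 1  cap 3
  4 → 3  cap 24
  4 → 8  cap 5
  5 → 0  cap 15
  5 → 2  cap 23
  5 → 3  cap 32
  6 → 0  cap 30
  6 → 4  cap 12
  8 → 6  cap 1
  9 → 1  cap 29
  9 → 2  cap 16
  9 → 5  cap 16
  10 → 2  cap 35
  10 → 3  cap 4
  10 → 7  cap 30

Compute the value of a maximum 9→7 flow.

Maximum flow value: 49

augment #1: 9→2→7 bottleneck 16, total now 16
augment #2: 9→1→2→7 bottleneck 14, total now 30
augment #3: 9→5→0→7 bottleneck 15, total now 45
augment #4: 9→1→2→0→7 bottleneck 3, total now 48
augment #5: 9→1→8→6→0→7 bottleneck 1, total now 49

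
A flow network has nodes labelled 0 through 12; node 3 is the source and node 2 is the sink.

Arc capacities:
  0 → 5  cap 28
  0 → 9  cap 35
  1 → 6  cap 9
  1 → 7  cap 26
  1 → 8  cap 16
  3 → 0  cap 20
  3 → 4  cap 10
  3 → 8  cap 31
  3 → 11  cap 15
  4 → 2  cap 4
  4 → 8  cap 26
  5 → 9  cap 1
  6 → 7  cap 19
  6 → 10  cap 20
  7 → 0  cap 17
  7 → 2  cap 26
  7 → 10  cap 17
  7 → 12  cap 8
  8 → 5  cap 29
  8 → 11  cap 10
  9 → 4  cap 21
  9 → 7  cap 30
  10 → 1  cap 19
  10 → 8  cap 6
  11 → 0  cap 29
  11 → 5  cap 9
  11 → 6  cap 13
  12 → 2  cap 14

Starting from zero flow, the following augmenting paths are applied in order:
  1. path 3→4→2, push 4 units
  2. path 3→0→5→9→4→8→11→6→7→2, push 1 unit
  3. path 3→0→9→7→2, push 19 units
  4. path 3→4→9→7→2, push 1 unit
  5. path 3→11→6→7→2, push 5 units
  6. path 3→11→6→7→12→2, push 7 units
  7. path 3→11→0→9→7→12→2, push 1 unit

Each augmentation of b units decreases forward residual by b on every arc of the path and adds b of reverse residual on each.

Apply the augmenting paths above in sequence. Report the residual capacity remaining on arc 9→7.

after path 1 (3→4→2, push 4): res(9,7)=30
after path 2 (3→0→5→9→4→8→11→6→7→2, push 1): res(9,7)=30
after path 3 (3→0→9→7→2, push 19): res(9,7)=11
after path 4 (3→4→9→7→2, push 1): res(9,7)=10
after path 5 (3→11→6→7→2, push 5): res(9,7)=10
after path 6 (3→11→6→7→12→2, push 7): res(9,7)=10
after path 7 (3→11→0→9→7→12→2, push 1): res(9,7)=9

Residual capacity of (9,7): 9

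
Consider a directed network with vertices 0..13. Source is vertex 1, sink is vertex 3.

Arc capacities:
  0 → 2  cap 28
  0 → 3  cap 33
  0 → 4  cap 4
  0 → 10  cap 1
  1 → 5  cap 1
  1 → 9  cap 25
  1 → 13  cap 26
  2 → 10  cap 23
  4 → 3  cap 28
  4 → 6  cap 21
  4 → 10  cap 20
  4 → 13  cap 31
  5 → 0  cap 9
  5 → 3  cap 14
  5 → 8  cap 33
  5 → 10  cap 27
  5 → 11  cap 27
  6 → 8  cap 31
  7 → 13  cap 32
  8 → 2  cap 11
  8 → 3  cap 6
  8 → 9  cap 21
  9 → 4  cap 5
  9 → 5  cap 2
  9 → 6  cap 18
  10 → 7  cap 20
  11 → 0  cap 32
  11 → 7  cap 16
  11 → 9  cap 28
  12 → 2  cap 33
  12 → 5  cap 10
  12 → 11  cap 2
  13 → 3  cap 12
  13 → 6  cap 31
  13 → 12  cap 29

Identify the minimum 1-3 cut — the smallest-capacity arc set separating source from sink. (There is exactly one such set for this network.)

Min-cut arcs: {(1,5), (8,3), (9,4), (9,5), (12,5), (12,11), (13,3)} (total capacity 38)

augment #1: 1→5→3 push 1
augment #2: 1→13→3 push 12
augment #3: 1→9→4→3 push 5
augment #4: 1→9→5→3 push 2
augment #5: 1→9→6→8→3 push 6
augment #6: 1→13→12→5→3 push 10
augment #7: 1→13→12→11→0→3 push 2
max flow = 38; residual-reachable set from 1 gives S-side
cut edges (S→T): {(1,5), (8,3), (9,4), (9,5), (12,5), (12,11), (13,3)} total cap 38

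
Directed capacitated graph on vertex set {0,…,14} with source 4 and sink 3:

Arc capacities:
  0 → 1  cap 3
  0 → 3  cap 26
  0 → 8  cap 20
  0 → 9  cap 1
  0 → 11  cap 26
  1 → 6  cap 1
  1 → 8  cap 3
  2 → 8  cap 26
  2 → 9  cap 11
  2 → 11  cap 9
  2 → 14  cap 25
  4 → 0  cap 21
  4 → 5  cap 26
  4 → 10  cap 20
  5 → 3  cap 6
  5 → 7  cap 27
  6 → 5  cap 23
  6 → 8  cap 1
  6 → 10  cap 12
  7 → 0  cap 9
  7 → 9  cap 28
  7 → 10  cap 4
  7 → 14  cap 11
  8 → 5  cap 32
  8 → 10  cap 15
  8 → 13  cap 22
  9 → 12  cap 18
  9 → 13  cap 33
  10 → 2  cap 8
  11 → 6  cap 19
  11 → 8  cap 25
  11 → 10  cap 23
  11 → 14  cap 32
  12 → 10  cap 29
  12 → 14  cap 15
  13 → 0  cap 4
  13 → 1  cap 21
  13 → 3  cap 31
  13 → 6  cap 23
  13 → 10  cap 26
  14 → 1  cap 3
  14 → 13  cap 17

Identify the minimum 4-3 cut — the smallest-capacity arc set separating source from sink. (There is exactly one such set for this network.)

Min-cut arcs: {(4,0), (4,5), (10,2)} (total capacity 55)

augment #1: 4→0→3 push 21
augment #2: 4→5→3 push 6
augment #3: 4→5→7→0→3 push 5
augment #4: 4→5→7→9→13→3 push 15
augment #5: 4→10→2→8→13→3 push 8
max flow = 55; residual-reachable set from 4 gives S-side
cut edges (S→T): {(4,0), (4,5), (10,2)} total cap 55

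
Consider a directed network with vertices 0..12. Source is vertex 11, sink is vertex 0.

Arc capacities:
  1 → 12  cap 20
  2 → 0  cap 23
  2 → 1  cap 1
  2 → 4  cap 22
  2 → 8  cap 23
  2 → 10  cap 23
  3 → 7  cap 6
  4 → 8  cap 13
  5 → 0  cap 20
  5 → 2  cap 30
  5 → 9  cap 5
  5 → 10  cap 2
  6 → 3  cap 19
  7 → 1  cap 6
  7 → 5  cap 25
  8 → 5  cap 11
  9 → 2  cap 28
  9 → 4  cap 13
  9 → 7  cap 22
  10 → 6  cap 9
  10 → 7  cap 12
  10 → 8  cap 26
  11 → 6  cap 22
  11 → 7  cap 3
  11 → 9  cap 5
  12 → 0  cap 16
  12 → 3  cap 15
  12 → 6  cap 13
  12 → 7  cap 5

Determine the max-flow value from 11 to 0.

Maximum flow value: 14

augment #1: 11→7→5→0 bottleneck 3, total now 3
augment #2: 11→9→2→0 bottleneck 5, total now 8
augment #3: 11→6→3→7→5→0 bottleneck 6, total now 14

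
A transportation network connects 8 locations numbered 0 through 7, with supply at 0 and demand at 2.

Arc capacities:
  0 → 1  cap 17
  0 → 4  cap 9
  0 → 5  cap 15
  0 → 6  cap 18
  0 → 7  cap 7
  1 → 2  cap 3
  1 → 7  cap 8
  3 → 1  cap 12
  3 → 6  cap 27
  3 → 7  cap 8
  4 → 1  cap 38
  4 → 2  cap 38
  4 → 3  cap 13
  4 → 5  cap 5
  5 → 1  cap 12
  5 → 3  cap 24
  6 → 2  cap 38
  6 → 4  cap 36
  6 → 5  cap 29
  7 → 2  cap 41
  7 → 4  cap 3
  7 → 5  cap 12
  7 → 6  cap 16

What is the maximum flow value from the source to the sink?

augment #1: 0→1→2 bottleneck 3, total now 3
augment #2: 0→4→2 bottleneck 9, total now 12
augment #3: 0→6→2 bottleneck 18, total now 30
augment #4: 0→7→2 bottleneck 7, total now 37
augment #5: 0→1→7→2 bottleneck 8, total now 45
augment #6: 0→5→3→6→2 bottleneck 15, total now 60

Maximum flow value: 60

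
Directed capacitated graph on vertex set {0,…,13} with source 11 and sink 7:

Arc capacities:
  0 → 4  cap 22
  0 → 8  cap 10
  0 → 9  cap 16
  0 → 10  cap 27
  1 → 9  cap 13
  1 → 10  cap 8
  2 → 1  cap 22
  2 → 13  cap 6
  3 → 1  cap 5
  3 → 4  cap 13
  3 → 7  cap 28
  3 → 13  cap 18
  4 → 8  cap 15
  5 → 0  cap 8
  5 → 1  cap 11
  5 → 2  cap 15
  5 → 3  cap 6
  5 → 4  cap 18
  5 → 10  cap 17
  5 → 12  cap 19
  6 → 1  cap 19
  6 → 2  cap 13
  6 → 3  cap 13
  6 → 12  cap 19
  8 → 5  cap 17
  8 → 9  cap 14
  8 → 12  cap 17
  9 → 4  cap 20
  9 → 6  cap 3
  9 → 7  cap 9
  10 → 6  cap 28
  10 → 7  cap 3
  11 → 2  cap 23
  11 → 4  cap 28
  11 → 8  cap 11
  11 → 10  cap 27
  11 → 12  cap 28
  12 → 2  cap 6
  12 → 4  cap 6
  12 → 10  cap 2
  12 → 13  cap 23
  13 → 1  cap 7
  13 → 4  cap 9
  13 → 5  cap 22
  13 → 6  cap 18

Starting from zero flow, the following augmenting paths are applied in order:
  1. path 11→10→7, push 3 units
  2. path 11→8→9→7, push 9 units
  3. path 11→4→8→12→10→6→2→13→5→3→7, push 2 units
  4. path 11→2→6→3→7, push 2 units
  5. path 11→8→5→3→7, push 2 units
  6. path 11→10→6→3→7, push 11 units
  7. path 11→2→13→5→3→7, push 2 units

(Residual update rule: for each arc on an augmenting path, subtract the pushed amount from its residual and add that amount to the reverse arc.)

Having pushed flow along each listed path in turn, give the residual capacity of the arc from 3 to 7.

Residual capacity of (3,7): 9

after path 1 (11→10→7, push 3): res(3,7)=28
after path 2 (11→8→9→7, push 9): res(3,7)=28
after path 3 (11→4→8→12→10→6→2→13→5→3→7, push 2): res(3,7)=26
after path 4 (11→2→6→3→7, push 2): res(3,7)=24
after path 5 (11→8→5→3→7, push 2): res(3,7)=22
after path 6 (11→10→6→3→7, push 11): res(3,7)=11
after path 7 (11→2→13→5→3→7, push 2): res(3,7)=9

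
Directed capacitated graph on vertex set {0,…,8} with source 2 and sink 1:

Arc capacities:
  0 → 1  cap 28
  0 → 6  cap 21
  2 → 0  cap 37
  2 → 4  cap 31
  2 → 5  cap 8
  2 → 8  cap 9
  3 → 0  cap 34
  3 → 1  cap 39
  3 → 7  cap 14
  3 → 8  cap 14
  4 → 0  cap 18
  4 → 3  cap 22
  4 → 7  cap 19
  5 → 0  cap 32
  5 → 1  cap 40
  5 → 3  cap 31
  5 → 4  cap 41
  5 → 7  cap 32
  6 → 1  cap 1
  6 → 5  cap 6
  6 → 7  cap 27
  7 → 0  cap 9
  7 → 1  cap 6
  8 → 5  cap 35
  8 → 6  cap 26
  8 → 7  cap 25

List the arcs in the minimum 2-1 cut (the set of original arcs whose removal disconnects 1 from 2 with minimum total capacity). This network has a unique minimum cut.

Min-cut arcs: {(0,1), (2,5), (2,8), (4,3), (6,1), (6,5), (7,1)} (total capacity 80)

augment #1: 2→0→1 push 28
augment #2: 2→5→1 push 8
augment #3: 2→0→6→1 push 1
augment #4: 2→4→3→1 push 22
augment #5: 2→4→7→1 push 6
augment #6: 2→8→5→1 push 9
augment #7: 2→0→6→5→1 push 6
max flow = 80; residual-reachable set from 2 gives S-side
cut edges (S→T): {(0,1), (2,5), (2,8), (4,3), (6,1), (6,5), (7,1)} total cap 80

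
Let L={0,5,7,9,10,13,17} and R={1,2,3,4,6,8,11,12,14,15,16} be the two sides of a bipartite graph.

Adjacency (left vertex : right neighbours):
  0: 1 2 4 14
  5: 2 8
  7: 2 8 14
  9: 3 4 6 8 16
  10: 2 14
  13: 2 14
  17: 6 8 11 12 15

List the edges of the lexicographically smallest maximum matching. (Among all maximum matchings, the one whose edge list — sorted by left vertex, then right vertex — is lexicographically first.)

|M| = 6 (so the lex-smallest maximum matching has 6 edges)
process left vertices in ascending order; for each, take the smallest-labelled available neighbour that still permits 6 edges overall, or leave it unmatched if none does
lex-smallest matching: {0-1, 5-2, 7-8, 9-3, 10-14, 17-6}

Lex-smallest maximum matching: {(0,1), (5,2), (7,8), (9,3), (10,14), (17,6)}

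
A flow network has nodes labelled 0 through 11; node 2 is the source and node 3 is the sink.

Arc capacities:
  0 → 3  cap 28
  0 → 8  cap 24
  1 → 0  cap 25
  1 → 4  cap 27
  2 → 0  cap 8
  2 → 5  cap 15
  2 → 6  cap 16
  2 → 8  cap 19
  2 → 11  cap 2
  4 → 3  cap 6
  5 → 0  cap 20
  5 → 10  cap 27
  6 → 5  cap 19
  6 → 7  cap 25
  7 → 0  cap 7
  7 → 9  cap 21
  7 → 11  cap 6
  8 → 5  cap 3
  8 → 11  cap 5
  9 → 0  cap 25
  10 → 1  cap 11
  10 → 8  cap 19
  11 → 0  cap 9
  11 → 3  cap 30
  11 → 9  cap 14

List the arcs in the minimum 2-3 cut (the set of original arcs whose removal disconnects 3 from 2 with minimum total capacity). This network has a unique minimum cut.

augment #1: 2→0→3 push 8
augment #2: 2→11→3 push 2
augment #3: 2→5→0→3 push 15
augment #4: 2→8→11→3 push 5
augment #5: 2→6→5→0→3 push 5
augment #6: 2→6→7→11→3 push 6
augment #7: 2→6→5→10→1→4→3 push 5
augment #8: 2→8→5→10→1→4→3 push 1
max flow = 47; residual-reachable set from 2 gives S-side
cut edges (S→T): {(0,3), (2,11), (4,3), (7,11), (8,11)} total cap 47

Min-cut arcs: {(0,3), (2,11), (4,3), (7,11), (8,11)} (total capacity 47)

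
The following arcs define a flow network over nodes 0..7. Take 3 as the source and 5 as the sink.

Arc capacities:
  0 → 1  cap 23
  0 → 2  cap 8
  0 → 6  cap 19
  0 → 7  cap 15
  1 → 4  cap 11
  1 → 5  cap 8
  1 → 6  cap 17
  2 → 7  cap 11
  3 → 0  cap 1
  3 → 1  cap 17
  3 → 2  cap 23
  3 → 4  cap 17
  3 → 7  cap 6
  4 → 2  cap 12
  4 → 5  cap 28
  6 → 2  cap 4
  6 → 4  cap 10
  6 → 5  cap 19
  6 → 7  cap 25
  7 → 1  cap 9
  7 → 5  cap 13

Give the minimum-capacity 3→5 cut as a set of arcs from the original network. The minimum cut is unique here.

augment #1: 3→1→5 push 8
augment #2: 3→4→5 push 17
augment #3: 3→7→5 push 6
augment #4: 3→0→6→5 push 1
augment #5: 3→1→4→5 push 9
augment #6: 3→2→7→5 push 7
augment #7: 3→2→7→1→4→5 push 2
augment #8: 3→2→7→1→6→5 push 2
max flow = 52; residual-reachable set from 3 gives S-side
cut edges (S→T): {(2,7), (3,0), (3,1), (3,4), (3,7)} total cap 52

Min-cut arcs: {(2,7), (3,0), (3,1), (3,4), (3,7)} (total capacity 52)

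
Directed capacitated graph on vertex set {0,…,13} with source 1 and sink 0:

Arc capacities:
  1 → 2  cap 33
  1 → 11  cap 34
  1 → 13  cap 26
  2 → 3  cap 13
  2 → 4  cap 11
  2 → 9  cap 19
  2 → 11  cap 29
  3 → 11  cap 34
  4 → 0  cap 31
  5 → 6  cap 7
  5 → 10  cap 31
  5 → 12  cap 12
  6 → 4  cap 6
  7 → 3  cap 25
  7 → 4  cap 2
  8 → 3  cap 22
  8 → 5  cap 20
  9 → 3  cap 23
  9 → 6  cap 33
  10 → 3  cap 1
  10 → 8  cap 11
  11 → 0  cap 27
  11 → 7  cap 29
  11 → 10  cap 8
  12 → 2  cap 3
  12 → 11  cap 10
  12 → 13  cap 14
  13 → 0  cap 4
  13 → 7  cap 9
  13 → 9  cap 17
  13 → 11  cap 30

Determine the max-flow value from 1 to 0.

augment #1: 1→11→0 bottleneck 27, total now 27
augment #2: 1→13→0 bottleneck 4, total now 31
augment #3: 1→2→4→0 bottleneck 11, total now 42
augment #4: 1→11→7→4→0 bottleneck 2, total now 44
augment #5: 1→2→9→6→4→0 bottleneck 6, total now 50

Maximum flow value: 50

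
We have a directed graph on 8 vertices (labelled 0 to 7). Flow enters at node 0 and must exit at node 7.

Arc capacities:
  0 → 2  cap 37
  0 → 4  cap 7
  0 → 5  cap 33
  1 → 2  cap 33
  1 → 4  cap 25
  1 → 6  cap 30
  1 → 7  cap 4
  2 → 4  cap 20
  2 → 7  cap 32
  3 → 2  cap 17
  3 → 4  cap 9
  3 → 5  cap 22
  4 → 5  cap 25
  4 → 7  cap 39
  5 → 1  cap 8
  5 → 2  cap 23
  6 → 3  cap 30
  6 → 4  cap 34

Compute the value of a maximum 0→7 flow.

augment #1: 0→2→7 bottleneck 32, total now 32
augment #2: 0→4→7 bottleneck 7, total now 39
augment #3: 0→2→4→7 bottleneck 5, total now 44
augment #4: 0→5→1→7 bottleneck 4, total now 48
augment #5: 0→5→1→4→7 bottleneck 4, total now 52
augment #6: 0→5→2→4→7 bottleneck 15, total now 67

Maximum flow value: 67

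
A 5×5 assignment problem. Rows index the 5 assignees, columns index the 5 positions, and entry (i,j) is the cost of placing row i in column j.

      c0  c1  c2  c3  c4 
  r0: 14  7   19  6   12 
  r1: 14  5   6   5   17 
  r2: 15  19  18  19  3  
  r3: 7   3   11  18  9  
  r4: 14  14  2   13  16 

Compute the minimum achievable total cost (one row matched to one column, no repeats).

Minimum assignment cost: 23

optimal assignment: row0→col3 (cost 6), row1→col1 (cost 5), row2→col4 (cost 3), row3→col0 (cost 7), row4→col2 (cost 2)
total = 6 + 5 + 3 + 7 + 2 = 23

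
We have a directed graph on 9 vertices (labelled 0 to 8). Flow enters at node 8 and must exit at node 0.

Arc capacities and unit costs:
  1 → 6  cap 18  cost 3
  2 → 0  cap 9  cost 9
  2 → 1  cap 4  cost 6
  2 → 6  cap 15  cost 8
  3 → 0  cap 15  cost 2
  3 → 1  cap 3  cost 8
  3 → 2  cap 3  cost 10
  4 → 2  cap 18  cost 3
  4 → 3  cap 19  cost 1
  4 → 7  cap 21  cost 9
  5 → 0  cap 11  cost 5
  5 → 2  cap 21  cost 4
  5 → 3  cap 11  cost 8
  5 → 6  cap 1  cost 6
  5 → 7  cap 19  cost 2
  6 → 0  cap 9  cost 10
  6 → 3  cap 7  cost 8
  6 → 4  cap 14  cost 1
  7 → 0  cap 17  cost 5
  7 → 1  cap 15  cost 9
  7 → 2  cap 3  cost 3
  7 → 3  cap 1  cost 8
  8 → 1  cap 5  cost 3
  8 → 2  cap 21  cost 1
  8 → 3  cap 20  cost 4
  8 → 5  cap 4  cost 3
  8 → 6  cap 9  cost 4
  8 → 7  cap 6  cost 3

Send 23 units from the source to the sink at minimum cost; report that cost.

Minimum cost for 23 units: 154

shortest-cost path #1: 8→3→0 push 15 @ unit cost 6 (adds 90)
shortest-cost path #2: 8→5→0 push 4 @ unit cost 8 (adds 32)
shortest-cost path #3: 8→7→0 push 4 @ unit cost 8 (adds 32)
total cost = 154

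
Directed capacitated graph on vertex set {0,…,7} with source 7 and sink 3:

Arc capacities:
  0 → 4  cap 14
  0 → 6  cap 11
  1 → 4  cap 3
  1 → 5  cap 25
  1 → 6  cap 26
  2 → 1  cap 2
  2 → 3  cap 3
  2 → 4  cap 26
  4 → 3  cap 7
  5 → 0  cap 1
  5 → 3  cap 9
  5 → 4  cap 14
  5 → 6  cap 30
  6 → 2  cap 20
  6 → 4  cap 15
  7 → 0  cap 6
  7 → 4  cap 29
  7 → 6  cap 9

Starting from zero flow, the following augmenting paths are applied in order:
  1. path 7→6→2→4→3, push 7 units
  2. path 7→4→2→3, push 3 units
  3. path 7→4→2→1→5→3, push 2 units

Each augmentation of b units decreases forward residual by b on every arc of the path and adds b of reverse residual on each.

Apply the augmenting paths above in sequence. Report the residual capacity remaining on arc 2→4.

after path 1 (7→6→2→4→3, push 7): res(2,4)=19
after path 2 (7→4→2→3, push 3): res(2,4)=22
after path 3 (7→4→2→1→5→3, push 2): res(2,4)=24

Residual capacity of (2,4): 24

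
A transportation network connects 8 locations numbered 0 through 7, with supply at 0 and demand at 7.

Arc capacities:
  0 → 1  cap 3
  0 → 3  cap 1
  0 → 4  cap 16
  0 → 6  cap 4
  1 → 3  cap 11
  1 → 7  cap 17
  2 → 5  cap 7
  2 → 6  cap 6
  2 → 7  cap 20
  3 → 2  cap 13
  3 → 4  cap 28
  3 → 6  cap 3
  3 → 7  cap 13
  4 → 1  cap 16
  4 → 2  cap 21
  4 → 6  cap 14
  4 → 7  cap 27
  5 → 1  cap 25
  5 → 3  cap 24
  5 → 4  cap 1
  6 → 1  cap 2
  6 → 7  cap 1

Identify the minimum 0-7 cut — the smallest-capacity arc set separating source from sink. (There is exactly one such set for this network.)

augment #1: 0→1→7 push 3
augment #2: 0→3→7 push 1
augment #3: 0→4→7 push 16
augment #4: 0→6→7 push 1
augment #5: 0→6→1→7 push 2
max flow = 23; residual-reachable set from 0 gives S-side
cut edges (S→T): {(0,1), (0,3), (0,4), (6,1), (6,7)} total cap 23

Min-cut arcs: {(0,1), (0,3), (0,4), (6,1), (6,7)} (total capacity 23)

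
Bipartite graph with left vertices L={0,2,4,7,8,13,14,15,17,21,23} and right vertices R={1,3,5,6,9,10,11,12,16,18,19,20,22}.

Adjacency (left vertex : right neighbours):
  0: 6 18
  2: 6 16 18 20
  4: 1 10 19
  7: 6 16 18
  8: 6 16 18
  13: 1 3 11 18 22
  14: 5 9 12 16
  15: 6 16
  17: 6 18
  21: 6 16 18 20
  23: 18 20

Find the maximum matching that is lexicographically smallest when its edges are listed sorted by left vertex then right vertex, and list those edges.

Lex-smallest maximum matching: {(0,6), (2,16), (4,1), (7,18), (13,3), (14,5), (21,20)}

|M| = 7 (so the lex-smallest maximum matching has 7 edges)
process left vertices in ascending order; for each, take the smallest-labelled available neighbour that still permits 7 edges overall, or leave it unmatched if none does
lex-smallest matching: {0-6, 2-16, 4-1, 7-18, 13-3, 14-5, 21-20}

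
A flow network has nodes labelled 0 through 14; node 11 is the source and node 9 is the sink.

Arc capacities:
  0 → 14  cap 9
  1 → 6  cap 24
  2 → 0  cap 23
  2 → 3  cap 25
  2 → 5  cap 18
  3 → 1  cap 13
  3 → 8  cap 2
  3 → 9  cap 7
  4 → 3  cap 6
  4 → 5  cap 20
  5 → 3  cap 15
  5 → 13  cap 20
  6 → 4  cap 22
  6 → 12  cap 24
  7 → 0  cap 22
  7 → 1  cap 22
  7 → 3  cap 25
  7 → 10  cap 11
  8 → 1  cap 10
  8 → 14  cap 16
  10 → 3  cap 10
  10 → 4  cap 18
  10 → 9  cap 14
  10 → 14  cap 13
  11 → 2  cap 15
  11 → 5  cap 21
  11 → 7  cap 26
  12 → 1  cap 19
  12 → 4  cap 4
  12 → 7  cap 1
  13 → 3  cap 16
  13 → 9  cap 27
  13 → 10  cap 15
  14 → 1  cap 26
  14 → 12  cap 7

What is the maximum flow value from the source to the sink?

Maximum flow value: 38

augment #1: 11→2→3→9 bottleneck 7, total now 7
augment #2: 11→5→13→9 bottleneck 20, total now 27
augment #3: 11→7→10→9 bottleneck 11, total now 38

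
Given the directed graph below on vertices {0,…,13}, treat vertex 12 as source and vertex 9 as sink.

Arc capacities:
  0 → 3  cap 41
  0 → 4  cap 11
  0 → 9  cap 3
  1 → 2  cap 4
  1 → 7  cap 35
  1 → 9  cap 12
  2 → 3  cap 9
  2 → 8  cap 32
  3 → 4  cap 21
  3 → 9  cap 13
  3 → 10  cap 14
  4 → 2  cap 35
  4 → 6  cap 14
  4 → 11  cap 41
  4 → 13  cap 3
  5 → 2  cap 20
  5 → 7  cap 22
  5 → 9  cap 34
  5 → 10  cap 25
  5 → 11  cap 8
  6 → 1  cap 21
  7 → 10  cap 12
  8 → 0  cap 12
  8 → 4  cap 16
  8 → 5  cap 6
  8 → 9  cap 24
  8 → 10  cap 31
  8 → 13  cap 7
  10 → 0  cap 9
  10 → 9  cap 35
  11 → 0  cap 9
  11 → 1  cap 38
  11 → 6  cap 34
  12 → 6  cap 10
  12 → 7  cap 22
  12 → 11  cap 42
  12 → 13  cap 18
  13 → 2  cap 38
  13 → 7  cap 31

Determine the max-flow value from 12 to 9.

Maximum flow value: 55

augment #1: 12→6→1→9 bottleneck 10, total now 10
augment #2: 12→7→10→9 bottleneck 12, total now 22
augment #3: 12→11→0→9 bottleneck 3, total now 25
augment #4: 12→11→1→9 bottleneck 2, total now 27
augment #5: 12→11→0→3→9 bottleneck 6, total now 33
augment #6: 12→13→2→3→9 bottleneck 7, total now 40
augment #7: 12→13→2→8→9 bottleneck 11, total now 51
augment #8: 12→11→1→2→8→9 bottleneck 4, total now 55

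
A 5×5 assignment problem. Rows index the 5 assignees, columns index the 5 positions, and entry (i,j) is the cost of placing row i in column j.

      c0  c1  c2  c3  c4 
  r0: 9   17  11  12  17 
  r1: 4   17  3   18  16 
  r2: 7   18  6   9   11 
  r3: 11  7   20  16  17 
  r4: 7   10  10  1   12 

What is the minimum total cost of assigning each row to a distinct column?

optimal assignment: row0→col0 (cost 9), row1→col2 (cost 3), row2→col4 (cost 11), row3→col1 (cost 7), row4→col3 (cost 1)
total = 9 + 3 + 11 + 7 + 1 = 31

Minimum assignment cost: 31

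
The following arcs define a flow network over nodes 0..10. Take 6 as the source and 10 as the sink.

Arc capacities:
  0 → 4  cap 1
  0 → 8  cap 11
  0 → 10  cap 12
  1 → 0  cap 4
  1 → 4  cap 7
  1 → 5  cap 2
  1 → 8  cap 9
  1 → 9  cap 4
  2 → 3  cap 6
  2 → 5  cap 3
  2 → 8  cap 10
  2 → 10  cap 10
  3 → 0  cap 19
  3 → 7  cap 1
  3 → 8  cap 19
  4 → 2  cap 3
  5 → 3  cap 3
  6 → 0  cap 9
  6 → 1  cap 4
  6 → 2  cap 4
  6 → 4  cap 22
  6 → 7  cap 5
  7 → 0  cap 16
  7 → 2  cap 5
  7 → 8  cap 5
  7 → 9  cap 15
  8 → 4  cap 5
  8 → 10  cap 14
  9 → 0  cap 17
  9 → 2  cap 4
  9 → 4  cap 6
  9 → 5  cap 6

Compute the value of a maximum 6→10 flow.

Maximum flow value: 25

augment #1: 6→0→10 bottleneck 9, total now 9
augment #2: 6→2→10 bottleneck 4, total now 13
augment #3: 6→1→0→10 bottleneck 3, total now 16
augment #4: 6→1→8→10 bottleneck 1, total now 17
augment #5: 6→4→2→10 bottleneck 3, total now 20
augment #6: 6→7→2→10 bottleneck 3, total now 23
augment #7: 6→7→8→10 bottleneck 2, total now 25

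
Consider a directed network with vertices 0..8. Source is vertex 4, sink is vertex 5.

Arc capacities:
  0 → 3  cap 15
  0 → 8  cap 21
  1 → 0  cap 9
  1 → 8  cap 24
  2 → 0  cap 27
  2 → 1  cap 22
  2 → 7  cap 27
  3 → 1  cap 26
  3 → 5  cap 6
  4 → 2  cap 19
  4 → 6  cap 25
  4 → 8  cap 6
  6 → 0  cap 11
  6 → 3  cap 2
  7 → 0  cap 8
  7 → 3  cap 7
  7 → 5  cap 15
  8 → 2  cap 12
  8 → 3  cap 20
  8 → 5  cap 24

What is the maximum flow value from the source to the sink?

augment #1: 4→8→5 bottleneck 6, total now 6
augment #2: 4→2→7→5 bottleneck 15, total now 21
augment #3: 4→6→3→5 bottleneck 2, total now 23
augment #4: 4→2→0→3→5 bottleneck 4, total now 27
augment #5: 4→6→0→8→5 bottleneck 11, total now 38

Maximum flow value: 38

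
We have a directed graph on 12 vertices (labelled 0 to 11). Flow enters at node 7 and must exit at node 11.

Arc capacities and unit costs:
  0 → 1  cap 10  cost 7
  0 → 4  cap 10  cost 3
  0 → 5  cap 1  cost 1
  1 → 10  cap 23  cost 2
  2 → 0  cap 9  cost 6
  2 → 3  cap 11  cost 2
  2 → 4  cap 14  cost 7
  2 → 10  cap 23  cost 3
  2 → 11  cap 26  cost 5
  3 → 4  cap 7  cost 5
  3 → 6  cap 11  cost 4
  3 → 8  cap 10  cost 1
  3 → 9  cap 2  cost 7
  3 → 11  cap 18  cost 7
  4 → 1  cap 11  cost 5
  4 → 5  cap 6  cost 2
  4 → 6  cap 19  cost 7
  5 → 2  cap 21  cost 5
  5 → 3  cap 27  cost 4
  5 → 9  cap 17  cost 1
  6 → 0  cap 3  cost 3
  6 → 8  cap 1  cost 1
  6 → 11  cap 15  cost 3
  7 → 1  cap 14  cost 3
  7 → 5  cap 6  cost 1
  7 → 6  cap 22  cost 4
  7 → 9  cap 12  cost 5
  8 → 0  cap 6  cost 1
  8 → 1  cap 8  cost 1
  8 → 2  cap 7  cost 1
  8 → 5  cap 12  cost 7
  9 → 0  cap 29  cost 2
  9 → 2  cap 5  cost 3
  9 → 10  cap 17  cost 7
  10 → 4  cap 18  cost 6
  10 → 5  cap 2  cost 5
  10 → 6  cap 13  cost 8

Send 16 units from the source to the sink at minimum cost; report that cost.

shortest-cost path #1: 7→6→11 push 15 @ unit cost 7 (adds 105)
shortest-cost path #2: 7→5→9→2→11 push 1 @ unit cost 10 (adds 10)
total cost = 115

Minimum cost for 16 units: 115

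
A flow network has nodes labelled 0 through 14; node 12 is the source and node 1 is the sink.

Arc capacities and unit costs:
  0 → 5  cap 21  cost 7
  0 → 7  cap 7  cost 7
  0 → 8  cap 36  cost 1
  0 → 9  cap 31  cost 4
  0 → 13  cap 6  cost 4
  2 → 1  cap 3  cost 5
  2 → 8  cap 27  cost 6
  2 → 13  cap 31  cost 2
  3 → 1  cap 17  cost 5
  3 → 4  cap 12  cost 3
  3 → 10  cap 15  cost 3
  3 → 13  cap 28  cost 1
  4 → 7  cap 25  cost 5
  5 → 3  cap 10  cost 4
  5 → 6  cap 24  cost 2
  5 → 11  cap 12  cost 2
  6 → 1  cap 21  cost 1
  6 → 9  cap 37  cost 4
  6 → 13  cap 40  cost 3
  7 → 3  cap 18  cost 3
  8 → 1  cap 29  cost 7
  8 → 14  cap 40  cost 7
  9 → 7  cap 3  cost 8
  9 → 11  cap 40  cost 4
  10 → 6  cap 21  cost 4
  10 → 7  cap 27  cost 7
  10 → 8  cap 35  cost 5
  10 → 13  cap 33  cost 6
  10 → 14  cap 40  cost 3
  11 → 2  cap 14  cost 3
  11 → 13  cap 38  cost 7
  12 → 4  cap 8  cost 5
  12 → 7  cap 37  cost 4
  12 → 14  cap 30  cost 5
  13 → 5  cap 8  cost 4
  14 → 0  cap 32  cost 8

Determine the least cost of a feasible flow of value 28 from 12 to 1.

Minimum cost for 28 units: 429

shortest-cost path #1: 12→7→3→1 push 17 @ unit cost 12 (adds 204)
shortest-cost path #2: 12→7→3→10→6→1 push 1 @ unit cost 15 (adds 15)
shortest-cost path #3: 12→14→0→8→1 push 10 @ unit cost 21 (adds 210)
total cost = 429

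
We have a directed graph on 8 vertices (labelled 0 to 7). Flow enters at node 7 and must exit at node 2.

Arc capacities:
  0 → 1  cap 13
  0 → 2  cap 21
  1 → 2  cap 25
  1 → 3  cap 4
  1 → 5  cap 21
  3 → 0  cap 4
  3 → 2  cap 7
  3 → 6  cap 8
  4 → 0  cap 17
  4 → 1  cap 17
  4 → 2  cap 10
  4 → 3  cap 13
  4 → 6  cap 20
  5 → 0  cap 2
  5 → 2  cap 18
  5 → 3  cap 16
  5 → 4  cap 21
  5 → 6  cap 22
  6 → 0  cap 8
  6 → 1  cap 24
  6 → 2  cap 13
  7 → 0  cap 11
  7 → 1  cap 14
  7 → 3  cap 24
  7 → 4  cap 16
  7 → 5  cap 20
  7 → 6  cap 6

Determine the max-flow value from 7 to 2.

Maximum flow value: 86

augment #1: 7→0→2 bottleneck 11, total now 11
augment #2: 7→1→2 bottleneck 14, total now 25
augment #3: 7→3→2 bottleneck 7, total now 32
augment #4: 7→4→2 bottleneck 10, total now 42
augment #5: 7→5→2 bottleneck 18, total now 60
augment #6: 7→6→2 bottleneck 6, total now 66
augment #7: 7→3→0→2 bottleneck 4, total now 70
augment #8: 7→3→6→2 bottleneck 7, total now 77
augment #9: 7→4→0→2 bottleneck 6, total now 83
augment #10: 7→3→6→1→2 bottleneck 1, total now 84
augment #11: 7→5→0→1→2 bottleneck 2, total now 86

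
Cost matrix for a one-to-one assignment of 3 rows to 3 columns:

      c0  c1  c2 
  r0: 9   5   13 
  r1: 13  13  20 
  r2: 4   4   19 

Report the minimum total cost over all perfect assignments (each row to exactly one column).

Minimum assignment cost: 29

optimal assignment: row0→col1 (cost 5), row1→col2 (cost 20), row2→col0 (cost 4)
total = 5 + 20 + 4 = 29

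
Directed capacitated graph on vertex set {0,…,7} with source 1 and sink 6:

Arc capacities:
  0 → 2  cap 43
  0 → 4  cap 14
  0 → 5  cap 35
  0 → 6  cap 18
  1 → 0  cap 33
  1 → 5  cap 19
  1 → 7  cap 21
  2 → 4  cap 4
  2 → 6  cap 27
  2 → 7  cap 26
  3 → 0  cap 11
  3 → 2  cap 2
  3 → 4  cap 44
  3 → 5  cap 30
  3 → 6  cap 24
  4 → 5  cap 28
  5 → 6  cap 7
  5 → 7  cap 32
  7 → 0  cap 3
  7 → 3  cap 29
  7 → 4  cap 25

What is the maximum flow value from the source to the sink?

augment #1: 1→0→6 bottleneck 18, total now 18
augment #2: 1→5→6 bottleneck 7, total now 25
augment #3: 1→0→2→6 bottleneck 15, total now 40
augment #4: 1→7→3→6 bottleneck 21, total now 61
augment #5: 1→5→7→3→6 bottleneck 3, total now 64
augment #6: 1→5→7→0→2→6 bottleneck 3, total now 67
augment #7: 1→5→7→3→2→6 bottleneck 2, total now 69
augment #8: 1→5→7→3→0→2→6 bottleneck 3, total now 72

Maximum flow value: 72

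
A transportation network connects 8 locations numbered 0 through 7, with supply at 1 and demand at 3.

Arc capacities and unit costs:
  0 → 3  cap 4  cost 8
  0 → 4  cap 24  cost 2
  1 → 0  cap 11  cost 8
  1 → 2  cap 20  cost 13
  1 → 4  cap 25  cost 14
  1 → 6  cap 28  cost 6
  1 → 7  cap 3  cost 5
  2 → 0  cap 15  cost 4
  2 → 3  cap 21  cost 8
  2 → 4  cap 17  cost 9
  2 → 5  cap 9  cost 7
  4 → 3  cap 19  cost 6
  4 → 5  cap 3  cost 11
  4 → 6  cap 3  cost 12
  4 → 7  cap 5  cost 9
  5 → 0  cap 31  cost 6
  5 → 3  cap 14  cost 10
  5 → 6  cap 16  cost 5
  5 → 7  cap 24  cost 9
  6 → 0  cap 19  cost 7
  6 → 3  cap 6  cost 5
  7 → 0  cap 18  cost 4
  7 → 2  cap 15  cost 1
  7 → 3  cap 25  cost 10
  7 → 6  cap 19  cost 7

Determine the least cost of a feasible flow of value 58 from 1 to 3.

shortest-cost path #1: 1→6→3 push 6 @ unit cost 11 (adds 66)
shortest-cost path #2: 1→7→2→3 push 3 @ unit cost 14 (adds 42)
shortest-cost path #3: 1→0→3 push 4 @ unit cost 16 (adds 64)
shortest-cost path #4: 1→0→4→3 push 7 @ unit cost 16 (adds 112)
shortest-cost path #5: 1→4→3 push 12 @ unit cost 20 (adds 240)
shortest-cost path #6: 1→2→3 push 18 @ unit cost 21 (adds 378)
shortest-cost path #7: 1→2→7→3 push 2 @ unit cost 22 (adds 44)
shortest-cost path #8: 1→4→7→3 push 5 @ unit cost 33 (adds 165)
shortest-cost path #9: 1→4→5→3 push 1 @ unit cost 35 (adds 35)
total cost = 1146

Minimum cost for 58 units: 1146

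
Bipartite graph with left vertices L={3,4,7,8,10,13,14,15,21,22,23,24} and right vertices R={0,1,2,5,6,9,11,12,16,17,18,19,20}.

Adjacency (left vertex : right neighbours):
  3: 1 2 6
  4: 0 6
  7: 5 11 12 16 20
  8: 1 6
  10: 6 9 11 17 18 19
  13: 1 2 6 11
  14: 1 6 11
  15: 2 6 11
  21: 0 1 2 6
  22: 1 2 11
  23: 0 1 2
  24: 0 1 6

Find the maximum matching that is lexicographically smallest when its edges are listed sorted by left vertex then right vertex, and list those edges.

Lex-smallest maximum matching: {(3,1), (4,0), (7,5), (8,6), (10,9), (13,2), (14,11)}

|M| = 7 (so the lex-smallest maximum matching has 7 edges)
process left vertices in ascending order; for each, take the smallest-labelled available neighbour that still permits 7 edges overall, or leave it unmatched if none does
lex-smallest matching: {3-1, 4-0, 7-5, 8-6, 10-9, 13-2, 14-11}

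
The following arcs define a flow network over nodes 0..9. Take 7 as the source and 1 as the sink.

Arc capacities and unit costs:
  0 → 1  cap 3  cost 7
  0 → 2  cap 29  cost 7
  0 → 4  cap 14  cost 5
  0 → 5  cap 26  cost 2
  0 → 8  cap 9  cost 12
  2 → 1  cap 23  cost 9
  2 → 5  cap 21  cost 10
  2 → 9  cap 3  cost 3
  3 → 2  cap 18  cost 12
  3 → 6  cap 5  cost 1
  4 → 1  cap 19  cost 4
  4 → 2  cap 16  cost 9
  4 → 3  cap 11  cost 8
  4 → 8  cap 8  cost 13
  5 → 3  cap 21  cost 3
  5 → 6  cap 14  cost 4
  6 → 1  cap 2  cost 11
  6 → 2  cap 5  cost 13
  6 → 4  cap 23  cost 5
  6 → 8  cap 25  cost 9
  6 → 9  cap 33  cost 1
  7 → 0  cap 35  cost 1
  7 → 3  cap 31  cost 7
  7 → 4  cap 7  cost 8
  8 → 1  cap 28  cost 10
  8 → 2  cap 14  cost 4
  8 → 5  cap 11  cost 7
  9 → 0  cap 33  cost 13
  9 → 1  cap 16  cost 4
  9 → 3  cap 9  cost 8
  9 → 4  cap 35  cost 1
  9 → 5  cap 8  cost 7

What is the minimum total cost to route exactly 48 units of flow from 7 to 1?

shortest-cost path #1: 7→0→1 push 3 @ unit cost 8 (adds 24)
shortest-cost path #2: 7→0→4→1 push 14 @ unit cost 10 (adds 140)
shortest-cost path #3: 7→4→1 push 5 @ unit cost 12 (adds 60)
shortest-cost path #4: 7→0→5→6→9→1 push 14 @ unit cost 12 (adds 168)
shortest-cost path #5: 7→0→5→3→6→9→1 push 2 @ unit cost 12 (adds 24)
shortest-cost path #6: 7→0→2→1 push 2 @ unit cost 17 (adds 34)
shortest-cost path #7: 7→3→5→0→2→1 push 2 @ unit cost 18 (adds 36)
shortest-cost path #8: 7→3→6→5→0→2→1 push 3 @ unit cost 18 (adds 54)
shortest-cost path #9: 7→4→0→2→1 push 2 @ unit cost 19 (adds 38)
shortest-cost path #10: 7→3→2→1 push 1 @ unit cost 28 (adds 28)
total cost = 606

Minimum cost for 48 units: 606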